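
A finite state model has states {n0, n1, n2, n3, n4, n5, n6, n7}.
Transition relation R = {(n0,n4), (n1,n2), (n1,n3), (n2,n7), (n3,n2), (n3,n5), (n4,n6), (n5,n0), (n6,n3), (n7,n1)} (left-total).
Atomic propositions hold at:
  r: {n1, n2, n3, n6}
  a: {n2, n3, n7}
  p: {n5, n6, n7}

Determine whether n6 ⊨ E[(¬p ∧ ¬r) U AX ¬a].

No

Sat(¬p) = {n0, n1, n2, n3, n4}
Sat(¬r) = {n0, n4, n5, n7}
Sat(¬p ∧ ¬r) = {n0, n4}
Sat(¬a) = {n0, n1, n4, n5, n6}
Sat(AX ¬a) = {s : every successor in {n0, n1, n4, n5, n6}} = {n0, n4, n5, n7}
E[(¬p ∧ ¬r) U AX ¬a]: least fixpoint, start Z0 = Sat(AX ¬a) = {n0, n4, n5, n7}, add states in Sat(¬p ∧ ¬r) with some successor in Z. Already a fixed point.
Sat(E[(¬p ∧ ¬r) U AX ¬a]) = {n0, n4, n5, n7}
n6 ∉ Sat(E[(¬p ∧ ¬r) U AX ¬a]) = {n0, n4, n5, n7}, so the formula does not hold at n6.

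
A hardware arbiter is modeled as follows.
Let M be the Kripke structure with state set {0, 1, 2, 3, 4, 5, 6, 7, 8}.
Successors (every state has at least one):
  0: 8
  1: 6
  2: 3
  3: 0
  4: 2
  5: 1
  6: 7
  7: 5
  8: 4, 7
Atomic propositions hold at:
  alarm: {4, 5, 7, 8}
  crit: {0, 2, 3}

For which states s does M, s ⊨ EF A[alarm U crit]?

{0, 2, 3, 4, 8}

A[alarm U crit]: least fixpoint, start Z0 = Sat(crit) = {0, 2, 3}, add states in Sat(alarm) with every successor in Z. Z1 = {0, 2, 3, 4}; fixed.
Sat(A[alarm U crit]) = {0, 2, 3, 4}
EF A[alarm U crit]: least fixpoint, start Z0 = {0, 2, 3, 4}, add states with some successor in Z. Z1 = {0, 2, 3, 4, 8}; fixed.
Sat(EF A[alarm U crit]) = {0, 2, 3, 4, 8}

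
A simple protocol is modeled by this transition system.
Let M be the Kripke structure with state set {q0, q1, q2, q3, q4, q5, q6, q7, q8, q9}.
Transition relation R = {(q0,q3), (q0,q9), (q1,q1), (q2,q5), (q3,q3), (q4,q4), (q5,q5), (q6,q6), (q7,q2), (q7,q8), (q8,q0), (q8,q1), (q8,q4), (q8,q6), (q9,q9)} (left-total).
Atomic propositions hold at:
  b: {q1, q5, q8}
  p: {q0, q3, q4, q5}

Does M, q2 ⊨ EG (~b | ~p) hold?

Sat(~b) = {q0, q2, q3, q4, q6, q7, q9}
Sat(~p) = {q1, q2, q6, q7, q8, q9}
Sat(~b | ~p) = {q0, q1, q2, q3, q4, q6, q7, q8, q9}
EG (~b | ~p): greatest fixpoint, start Z0 = {q0, q1, q2, q3, q4, q6, q7, q8, q9}, keep only states in Sat with some successor in Z. Z1 = {q0, q1, q3, q4, q6, q7, q8, q9}; fixed.
Sat(EG (~b | ~p)) = {q0, q1, q3, q4, q6, q7, q8, q9}
q2 ∉ Sat(EG (~b | ~p)) = {q0, q1, q3, q4, q6, q7, q8, q9}, so the formula does not hold at q2.

No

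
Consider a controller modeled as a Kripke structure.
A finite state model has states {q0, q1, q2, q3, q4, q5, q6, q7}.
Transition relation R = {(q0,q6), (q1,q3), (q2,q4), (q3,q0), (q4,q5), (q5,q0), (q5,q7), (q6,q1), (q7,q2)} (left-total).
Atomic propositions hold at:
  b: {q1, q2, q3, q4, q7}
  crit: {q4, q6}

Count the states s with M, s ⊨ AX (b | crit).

Sat(b | crit) = {q1, q2, q3, q4, q6, q7}
Sat(AX (b | crit)) = {s : every successor in {q1, q2, q3, q4, q6, q7}} = {q0, q1, q2, q6, q7}
|Sat(AX (b | crit))| = |{q0, q1, q2, q6, q7}| = 5.

5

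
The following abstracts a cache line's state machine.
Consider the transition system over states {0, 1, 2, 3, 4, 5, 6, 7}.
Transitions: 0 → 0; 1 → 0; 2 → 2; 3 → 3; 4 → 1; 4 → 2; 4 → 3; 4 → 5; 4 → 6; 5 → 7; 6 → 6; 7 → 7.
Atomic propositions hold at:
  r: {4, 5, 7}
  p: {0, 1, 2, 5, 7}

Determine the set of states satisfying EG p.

EG p: greatest fixpoint, start Z0 = {0, 1, 2, 5, 7}, keep only states in Sat with some successor in Z. Already a fixed point.
Sat(EG p) = {0, 1, 2, 5, 7}

{0, 1, 2, 5, 7}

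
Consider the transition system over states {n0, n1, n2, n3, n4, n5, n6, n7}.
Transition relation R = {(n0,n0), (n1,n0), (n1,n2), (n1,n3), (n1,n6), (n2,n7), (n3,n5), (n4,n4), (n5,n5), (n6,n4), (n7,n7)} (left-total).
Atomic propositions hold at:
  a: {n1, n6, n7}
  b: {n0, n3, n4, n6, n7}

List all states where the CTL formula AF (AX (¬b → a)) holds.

Sat(¬b) = {n1, n2, n5}
Sat(¬b → a) = {n0, n1, n3, n4, n6, n7}
Sat(AX (¬b → a)) = {s : every successor in {n0, n1, n3, n4, n6, n7}} = {n0, n2, n4, n6, n7}
AF (AX (¬b → a)): least fixpoint, start Z0 = {n0, n2, n4, n6, n7}, add states with every successor in Z. Already a fixed point.
Sat(AF (AX (¬b → a))) = {n0, n2, n4, n6, n7}

{n0, n2, n4, n6, n7}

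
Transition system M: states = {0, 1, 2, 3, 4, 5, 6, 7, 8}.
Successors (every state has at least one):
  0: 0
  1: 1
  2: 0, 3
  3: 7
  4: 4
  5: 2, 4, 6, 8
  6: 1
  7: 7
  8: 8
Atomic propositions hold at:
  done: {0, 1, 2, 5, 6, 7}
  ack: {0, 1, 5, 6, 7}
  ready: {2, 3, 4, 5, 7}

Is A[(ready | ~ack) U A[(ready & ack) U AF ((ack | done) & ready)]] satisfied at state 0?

Sat(~ack) = {2, 3, 4, 8}
Sat(ready | ~ack) = {2, 3, 4, 5, 7, 8}
Sat(ready & ack) = {5, 7}
Sat(ack | done) = {0, 1, 2, 5, 6, 7}
Sat((ack | done) & ready) = {2, 5, 7}
AF ((ack | done) & ready): least fixpoint, start Z0 = {2, 5, 7}, add states with every successor in Z. Z1 = {2, 3, 5, 7}; fixed.
Sat(AF ((ack | done) & ready)) = {2, 3, 5, 7}
A[(ready & ack) U AF ((ack | done) & ready)]: least fixpoint, start Z0 = Sat(AF ((ack | done) & ready)) = {2, 3, 5, 7}, add states in Sat(ready & ack) with every successor in Z. Already a fixed point.
Sat(A[(ready & ack) U AF ((ack | done) & ready)]) = {2, 3, 5, 7}
A[(ready | ~ack) U A[(ready & ack) U AF ((ack | done) & ready)]]: least fixpoint, start Z0 = Sat(A[(ready & ack) U AF ((ack | done) & ready)]) = {2, 3, 5, 7}, add states in Sat(ready | ~ack) with every successor in Z. Already a fixed point.
Sat(A[(ready | ~ack) U A[(ready & ack) U AF ((ack | done) & ready)]]) = {2, 3, 5, 7}
0 ∉ Sat(A[(ready | ~ack) U A[(ready & ack) U AF ((ack | done) & ready)]]) = {2, 3, 5, 7}, so the formula does not hold at 0.

No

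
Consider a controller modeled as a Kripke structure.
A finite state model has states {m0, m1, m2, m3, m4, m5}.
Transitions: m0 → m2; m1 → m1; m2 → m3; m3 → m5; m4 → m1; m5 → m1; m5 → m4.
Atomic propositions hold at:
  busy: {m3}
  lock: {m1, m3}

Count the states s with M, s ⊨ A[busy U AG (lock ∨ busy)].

1

Sat(lock ∨ busy) = {m1, m3}
AG (lock ∨ busy): greatest fixpoint, start Z0 = {m1, m3}, keep only states in Sat with every successor in Z. Z1 = {m1}; fixed.
Sat(AG (lock ∨ busy)) = {m1}
A[busy U AG (lock ∨ busy)]: least fixpoint, start Z0 = Sat(AG (lock ∨ busy)) = {m1}, add states in Sat(busy) with every successor in Z. Already a fixed point.
Sat(A[busy U AG (lock ∨ busy)]) = {m1}
|Sat(A[busy U AG (lock ∨ busy)])| = |{m1}| = 1.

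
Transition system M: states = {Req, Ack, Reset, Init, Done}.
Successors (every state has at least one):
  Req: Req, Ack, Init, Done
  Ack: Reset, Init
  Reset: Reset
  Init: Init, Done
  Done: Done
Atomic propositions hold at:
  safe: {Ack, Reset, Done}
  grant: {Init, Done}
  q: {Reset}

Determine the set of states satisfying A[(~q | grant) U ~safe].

Sat(~q) = {Req, Ack, Init, Done}
Sat(~q | grant) = {Req, Ack, Init, Done}
Sat(~safe) = {Req, Init}
A[(~q | grant) U ~safe]: least fixpoint, start Z0 = Sat(~safe) = {Req, Init}, add states in Sat(~q | grant) with every successor in Z. Already a fixed point.
Sat(A[(~q | grant) U ~safe]) = {Req, Init}

{Req, Init}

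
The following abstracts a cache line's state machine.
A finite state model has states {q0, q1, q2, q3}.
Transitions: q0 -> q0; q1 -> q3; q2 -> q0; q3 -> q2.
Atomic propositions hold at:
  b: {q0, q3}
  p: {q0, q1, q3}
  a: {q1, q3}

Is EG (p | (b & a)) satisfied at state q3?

Sat(b & a) = {q3}
Sat(p | (b & a)) = {q0, q1, q3}
EG (p | (b & a)): greatest fixpoint, start Z0 = {q0, q1, q3}, keep only states in Sat with some successor in Z. Z1 = {q0, q1}; Z2 = {q0}; fixed.
Sat(EG (p | (b & a))) = {q0}
q3 ∉ Sat(EG (p | (b & a))) = {q0}, so the formula does not hold at q3.

No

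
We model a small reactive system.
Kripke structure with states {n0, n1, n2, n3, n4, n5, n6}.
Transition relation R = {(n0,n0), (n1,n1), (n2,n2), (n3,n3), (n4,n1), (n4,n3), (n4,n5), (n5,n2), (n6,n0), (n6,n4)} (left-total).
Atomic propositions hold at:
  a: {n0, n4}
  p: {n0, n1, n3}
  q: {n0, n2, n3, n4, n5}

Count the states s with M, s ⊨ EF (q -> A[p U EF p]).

5

EF p: least fixpoint, start Z0 = {n0, n1, n3}, add states with some successor in Z. Z1 = {n0, n1, n3, n4, n6}; fixed.
Sat(EF p) = {n0, n1, n3, n4, n6}
A[p U EF p]: least fixpoint, start Z0 = Sat(EF p) = {n0, n1, n3, n4, n6}, add states in Sat(p) with every successor in Z. Already a fixed point.
Sat(A[p U EF p]) = {n0, n1, n3, n4, n6}
Sat(q -> A[p U EF p]) = {n0, n1, n3, n4, n6}
EF (q -> A[p U EF p]): least fixpoint, start Z0 = {n0, n1, n3, n4, n6}, add states with some successor in Z. Already a fixed point.
Sat(EF (q -> A[p U EF p])) = {n0, n1, n3, n4, n6}
|Sat(EF (q -> A[p U EF p]))| = |{n0, n1, n3, n4, n6}| = 5.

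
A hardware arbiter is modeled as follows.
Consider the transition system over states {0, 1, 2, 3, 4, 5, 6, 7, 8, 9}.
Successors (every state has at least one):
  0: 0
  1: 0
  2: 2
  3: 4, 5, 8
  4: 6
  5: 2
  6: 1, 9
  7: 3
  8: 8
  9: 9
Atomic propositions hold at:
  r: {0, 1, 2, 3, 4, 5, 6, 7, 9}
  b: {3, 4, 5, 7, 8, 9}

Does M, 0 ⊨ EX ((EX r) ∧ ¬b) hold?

Yes

Sat(EX r) = {s : some successor in {0, 1, 2, 3, 4, 5, 6, 7, 9}} = {0, 1, 2, 3, 4, 5, 6, 7, 9}
Sat(¬b) = {0, 1, 2, 6}
Sat((EX r) ∧ ¬b) = {0, 1, 2, 6}
Sat(EX ((EX r) ∧ ¬b)) = {s : some successor in {0, 1, 2, 6}} = {0, 1, 2, 4, 5, 6}
0 ∈ Sat(EX ((EX r) ∧ ¬b)) = {0, 1, 2, 4, 5, 6}, so the formula holds at 0.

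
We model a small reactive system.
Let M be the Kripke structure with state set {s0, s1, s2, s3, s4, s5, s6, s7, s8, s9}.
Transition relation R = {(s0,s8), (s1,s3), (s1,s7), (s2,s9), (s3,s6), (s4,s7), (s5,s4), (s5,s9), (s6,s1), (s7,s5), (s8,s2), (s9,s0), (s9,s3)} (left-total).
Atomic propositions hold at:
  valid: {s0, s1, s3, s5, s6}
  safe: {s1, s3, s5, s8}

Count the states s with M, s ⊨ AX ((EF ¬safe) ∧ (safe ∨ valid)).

5

Sat(¬safe) = {s0, s2, s4, s6, s7, s9}
EF ¬safe: least fixpoint, start Z0 = {s0, s2, s4, s6, s7, s9}, add states with some successor in Z. Z1 = {s0, s1, s2, s3, s4, s5, s6, s7, s8, s9}; fixed.
Sat(EF ¬safe) = {s0, s1, s2, s3, s4, s5, s6, s7, s8, s9}
Sat(safe ∨ valid) = {s0, s1, s3, s5, s6, s8}
Sat((EF ¬safe) ∧ (safe ∨ valid)) = {s0, s1, s3, s5, s6, s8}
Sat(AX ((EF ¬safe) ∧ (safe ∨ valid))) = {s : every successor in {s0, s1, s3, s5, s6, s8}} = {s0, s3, s6, s7, s9}
|Sat(AX ((EF ¬safe) ∧ (safe ∨ valid)))| = |{s0, s3, s6, s7, s9}| = 5.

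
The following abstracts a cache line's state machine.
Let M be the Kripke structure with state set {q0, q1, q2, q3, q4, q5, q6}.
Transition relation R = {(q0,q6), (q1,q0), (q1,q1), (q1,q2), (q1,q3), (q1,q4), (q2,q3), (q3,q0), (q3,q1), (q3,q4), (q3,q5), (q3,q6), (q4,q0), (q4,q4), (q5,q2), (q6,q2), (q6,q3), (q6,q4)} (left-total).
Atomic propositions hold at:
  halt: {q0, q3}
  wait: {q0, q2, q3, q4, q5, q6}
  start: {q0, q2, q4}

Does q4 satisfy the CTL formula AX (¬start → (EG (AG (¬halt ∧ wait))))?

Sat(¬start) = {q1, q3, q5, q6}
Sat(¬halt) = {q1, q2, q4, q5, q6}
Sat(¬halt ∧ wait) = {q2, q4, q5, q6}
AG (¬halt ∧ wait): greatest fixpoint, start Z0 = {q2, q4, q5, q6}, keep only states in Sat with every successor in Z. Z1 = {q5}; Z2 = ∅; fixed.
Sat(AG (¬halt ∧ wait)) = ∅
EG (AG (¬halt ∧ wait)): greatest fixpoint, start Z0 = ∅, keep only states in Sat with some successor in Z. Already a fixed point.
Sat(EG (AG (¬halt ∧ wait))) = ∅
Sat(¬start → (EG (AG (¬halt ∧ wait)))) = {q0, q2, q4}
Sat(AX (¬start → (EG (AG (¬halt ∧ wait))))) = {s : every successor in {q0, q2, q4}} = {q4, q5}
q4 ∈ Sat(AX (¬start → (EG (AG (¬halt ∧ wait))))) = {q4, q5}, so the formula holds at q4.

Yes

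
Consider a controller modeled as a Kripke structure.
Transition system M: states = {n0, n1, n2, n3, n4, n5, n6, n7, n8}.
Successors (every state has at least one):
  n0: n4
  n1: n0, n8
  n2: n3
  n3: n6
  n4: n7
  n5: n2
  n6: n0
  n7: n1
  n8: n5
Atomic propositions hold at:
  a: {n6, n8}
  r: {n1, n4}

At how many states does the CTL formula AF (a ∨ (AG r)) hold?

AG r: greatest fixpoint, start Z0 = {n1, n4}, keep only states in Sat with every successor in Z. Z1 = ∅; fixed.
Sat(AG r) = ∅
Sat(a ∨ (AG r)) = {n6, n8}
AF (a ∨ (AG r)): least fixpoint, start Z0 = {n6, n8}, add states with every successor in Z. Z1 = {n3, n6, n8}; Z2 = {n2, n3, n6, n8}; Z3 = {n2, n3, n5, n6, n8}; fixed.
Sat(AF (a ∨ (AG r))) = {n2, n3, n5, n6, n8}
|Sat(AF (a ∨ (AG r)))| = |{n2, n3, n5, n6, n8}| = 5.

5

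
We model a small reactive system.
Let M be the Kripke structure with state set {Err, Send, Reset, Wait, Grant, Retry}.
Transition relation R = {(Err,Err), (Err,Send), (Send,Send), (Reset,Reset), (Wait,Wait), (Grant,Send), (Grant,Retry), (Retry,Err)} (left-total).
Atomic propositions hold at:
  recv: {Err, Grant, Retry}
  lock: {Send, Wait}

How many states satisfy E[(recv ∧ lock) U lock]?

2

Sat(recv ∧ lock) = ∅
E[(recv ∧ lock) U lock]: least fixpoint, start Z0 = Sat(lock) = {Send, Wait}, add states in Sat(recv ∧ lock) with some successor in Z. Already a fixed point.
Sat(E[(recv ∧ lock) U lock]) = {Send, Wait}
|Sat(E[(recv ∧ lock) U lock])| = |{Send, Wait}| = 2.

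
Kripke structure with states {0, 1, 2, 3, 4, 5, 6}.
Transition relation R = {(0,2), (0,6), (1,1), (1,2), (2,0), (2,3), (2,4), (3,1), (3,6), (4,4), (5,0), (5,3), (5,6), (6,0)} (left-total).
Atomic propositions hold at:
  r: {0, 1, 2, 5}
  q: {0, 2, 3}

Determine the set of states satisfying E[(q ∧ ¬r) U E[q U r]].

Sat(¬r) = {3, 4, 6}
Sat(q ∧ ¬r) = {3}
E[q U r]: least fixpoint, start Z0 = Sat(r) = {0, 1, 2, 5}, add states in Sat(q) with some successor in Z. Z1 = {0, 1, 2, 3, 5}; fixed.
Sat(E[q U r]) = {0, 1, 2, 3, 5}
E[(q ∧ ¬r) U E[q U r]]: least fixpoint, start Z0 = Sat(E[q U r]) = {0, 1, 2, 3, 5}, add states in Sat(q ∧ ¬r) with some successor in Z. Already a fixed point.
Sat(E[(q ∧ ¬r) U E[q U r]]) = {0, 1, 2, 3, 5}

{0, 1, 2, 3, 5}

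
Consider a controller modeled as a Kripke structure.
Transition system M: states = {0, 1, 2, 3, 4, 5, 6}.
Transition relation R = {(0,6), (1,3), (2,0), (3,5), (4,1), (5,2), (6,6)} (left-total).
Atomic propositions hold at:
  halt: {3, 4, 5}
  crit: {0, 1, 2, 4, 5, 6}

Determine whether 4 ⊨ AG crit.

AG crit: greatest fixpoint, start Z0 = {0, 1, 2, 4, 5, 6}, keep only states in Sat with every successor in Z. Z1 = {0, 2, 4, 5, 6}; Z2 = {0, 2, 5, 6}; fixed.
Sat(AG crit) = {0, 2, 5, 6}
4 ∉ Sat(AG crit) = {0, 2, 5, 6}, so the formula does not hold at 4.

No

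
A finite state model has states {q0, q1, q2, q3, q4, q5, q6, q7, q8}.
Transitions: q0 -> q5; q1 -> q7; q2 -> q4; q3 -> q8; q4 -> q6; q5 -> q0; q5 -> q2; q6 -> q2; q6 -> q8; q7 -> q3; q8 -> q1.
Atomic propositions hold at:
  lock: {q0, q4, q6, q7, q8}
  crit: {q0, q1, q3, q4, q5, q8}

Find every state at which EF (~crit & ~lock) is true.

Sat(~crit) = {q2, q6, q7}
Sat(~lock) = {q1, q2, q3, q5}
Sat(~crit & ~lock) = {q2}
EF (~crit & ~lock): least fixpoint, start Z0 = {q2}, add states with some successor in Z. Z1 = {q2, q5, q6}; Z2 = {q0, q2, q4, q5, q6}; fixed.
Sat(EF (~crit & ~lock)) = {q0, q2, q4, q5, q6}

{q0, q2, q4, q5, q6}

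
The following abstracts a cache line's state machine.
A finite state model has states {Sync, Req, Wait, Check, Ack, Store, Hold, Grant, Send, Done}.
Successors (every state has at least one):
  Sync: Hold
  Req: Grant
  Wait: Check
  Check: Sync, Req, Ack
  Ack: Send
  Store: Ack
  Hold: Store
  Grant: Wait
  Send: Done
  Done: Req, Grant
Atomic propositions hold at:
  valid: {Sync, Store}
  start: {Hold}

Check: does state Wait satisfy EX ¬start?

Sat(¬start) = {Sync, Req, Wait, Check, Ack, Store, Grant, Send, Done}
Sat(EX ¬start) = {s : some successor in {Sync, Req, Wait, Check, Ack, Store, Grant, Send, Done}} = {Req, Wait, Check, Ack, Store, Hold, Grant, Send, Done}
Wait ∈ Sat(EX ¬start) = {Req, Wait, Check, Ack, Store, Hold, Grant, Send, Done}, so the formula holds at Wait.

Yes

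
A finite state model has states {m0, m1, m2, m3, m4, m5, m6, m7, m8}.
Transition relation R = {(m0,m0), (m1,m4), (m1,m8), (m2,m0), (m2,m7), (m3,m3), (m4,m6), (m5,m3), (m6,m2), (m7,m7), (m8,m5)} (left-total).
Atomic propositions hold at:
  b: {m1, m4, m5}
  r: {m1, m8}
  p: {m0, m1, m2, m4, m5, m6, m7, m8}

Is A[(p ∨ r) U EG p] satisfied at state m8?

No

Sat(p ∨ r) = {m0, m1, m2, m4, m5, m6, m7, m8}
EG p: greatest fixpoint, start Z0 = {m0, m1, m2, m4, m5, m6, m7, m8}, keep only states in Sat with some successor in Z. Z1 = {m0, m1, m2, m4, m6, m7, m8}; Z2 = {m0, m1, m2, m4, m6, m7}; fixed.
Sat(EG p) = {m0, m1, m2, m4, m6, m7}
A[(p ∨ r) U EG p]: least fixpoint, start Z0 = Sat(EG p) = {m0, m1, m2, m4, m6, m7}, add states in Sat(p ∨ r) with every successor in Z. Already a fixed point.
Sat(A[(p ∨ r) U EG p]) = {m0, m1, m2, m4, m6, m7}
m8 ∉ Sat(A[(p ∨ r) U EG p]) = {m0, m1, m2, m4, m6, m7}, so the formula does not hold at m8.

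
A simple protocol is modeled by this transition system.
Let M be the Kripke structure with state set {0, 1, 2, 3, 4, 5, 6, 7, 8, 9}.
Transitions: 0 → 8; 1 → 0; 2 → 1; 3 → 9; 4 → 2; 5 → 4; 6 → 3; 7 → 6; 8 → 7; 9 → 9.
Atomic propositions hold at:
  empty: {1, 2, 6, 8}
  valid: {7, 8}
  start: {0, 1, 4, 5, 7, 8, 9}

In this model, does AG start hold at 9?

Yes

AG start: greatest fixpoint, start Z0 = {0, 1, 4, 5, 7, 8, 9}, keep only states in Sat with every successor in Z. Z1 = {0, 1, 5, 8, 9}; Z2 = {0, 1, 9}; Z3 = {1, 9}; Z4 = {9}; fixed.
Sat(AG start) = {9}
9 ∈ Sat(AG start) = {9}, so the formula holds at 9.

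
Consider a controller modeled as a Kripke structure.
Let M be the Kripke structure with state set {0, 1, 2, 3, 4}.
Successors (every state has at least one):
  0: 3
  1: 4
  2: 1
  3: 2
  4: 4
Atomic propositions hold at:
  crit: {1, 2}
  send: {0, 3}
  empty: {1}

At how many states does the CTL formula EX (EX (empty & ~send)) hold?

1

Sat(~send) = {1, 2, 4}
Sat(empty & ~send) = {1}
Sat(EX (empty & ~send)) = {s : some successor in {1}} = {2}
Sat(EX (EX (empty & ~send))) = {s : some successor in {2}} = {3}
|Sat(EX (EX (empty & ~send)))| = |{3}| = 1.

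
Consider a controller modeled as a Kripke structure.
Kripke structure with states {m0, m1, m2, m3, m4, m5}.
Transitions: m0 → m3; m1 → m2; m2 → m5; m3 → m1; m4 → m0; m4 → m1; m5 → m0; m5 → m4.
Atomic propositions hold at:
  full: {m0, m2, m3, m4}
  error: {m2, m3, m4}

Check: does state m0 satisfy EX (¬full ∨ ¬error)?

No

Sat(¬full) = {m1, m5}
Sat(¬error) = {m0, m1, m5}
Sat(¬full ∨ ¬error) = {m0, m1, m5}
Sat(EX (¬full ∨ ¬error)) = {s : some successor in {m0, m1, m5}} = {m2, m3, m4, m5}
m0 ∉ Sat(EX (¬full ∨ ¬error)) = {m2, m3, m4, m5}, so the formula does not hold at m0.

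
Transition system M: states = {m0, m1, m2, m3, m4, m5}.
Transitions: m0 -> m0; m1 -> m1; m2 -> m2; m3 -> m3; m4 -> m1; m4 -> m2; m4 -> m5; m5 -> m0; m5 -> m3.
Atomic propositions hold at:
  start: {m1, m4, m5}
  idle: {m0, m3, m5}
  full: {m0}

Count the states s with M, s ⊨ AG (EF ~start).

Sat(~start) = {m0, m2, m3}
EF ~start: least fixpoint, start Z0 = {m0, m2, m3}, add states with some successor in Z. Z1 = {m0, m2, m3, m4, m5}; fixed.
Sat(EF ~start) = {m0, m2, m3, m4, m5}
AG (EF ~start): greatest fixpoint, start Z0 = {m0, m2, m3, m4, m5}, keep only states in Sat with every successor in Z. Z1 = {m0, m2, m3, m5}; fixed.
Sat(AG (EF ~start)) = {m0, m2, m3, m5}
|Sat(AG (EF ~start))| = |{m0, m2, m3, m5}| = 4.

4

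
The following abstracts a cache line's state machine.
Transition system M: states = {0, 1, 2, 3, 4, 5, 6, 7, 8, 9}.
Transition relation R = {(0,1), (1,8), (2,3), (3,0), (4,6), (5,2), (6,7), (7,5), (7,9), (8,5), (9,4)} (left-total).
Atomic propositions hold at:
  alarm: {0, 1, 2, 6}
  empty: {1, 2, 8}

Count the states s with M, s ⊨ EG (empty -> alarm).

4

Sat(empty -> alarm) = {0, 1, 2, 3, 4, 5, 6, 7, 9}
EG (empty -> alarm): greatest fixpoint, start Z0 = {0, 1, 2, 3, 4, 5, 6, 7, 9}, keep only states in Sat with some successor in Z. Z1 = {0, 2, 3, 4, 5, 6, 7, 9}; Z2 = {2, 3, 4, 5, 6, 7, 9}; Z3 = {2, 4, 5, 6, 7, 9}; Z4 = {4, 5, 6, 7, 9}; Z5 = {4, 6, 7, 9}; fixed.
Sat(EG (empty -> alarm)) = {4, 6, 7, 9}
|Sat(EG (empty -> alarm))| = |{4, 6, 7, 9}| = 4.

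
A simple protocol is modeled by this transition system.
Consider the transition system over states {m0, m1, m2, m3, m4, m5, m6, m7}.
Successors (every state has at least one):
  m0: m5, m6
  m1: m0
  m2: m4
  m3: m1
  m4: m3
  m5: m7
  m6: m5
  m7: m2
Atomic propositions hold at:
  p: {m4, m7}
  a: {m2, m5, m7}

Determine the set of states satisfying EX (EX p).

Sat(EX p) = {s : some successor in {m4, m7}} = {m2, m5}
Sat(EX (EX p)) = {s : some successor in {m2, m5}} = {m0, m6, m7}

{m0, m6, m7}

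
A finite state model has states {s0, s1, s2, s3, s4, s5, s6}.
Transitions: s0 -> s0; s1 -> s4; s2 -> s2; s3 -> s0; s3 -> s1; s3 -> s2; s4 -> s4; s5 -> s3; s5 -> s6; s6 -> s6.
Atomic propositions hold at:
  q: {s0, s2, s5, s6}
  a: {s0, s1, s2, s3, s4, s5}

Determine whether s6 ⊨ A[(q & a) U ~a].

Yes

Sat(q & a) = {s0, s2, s5}
Sat(~a) = {s6}
A[(q & a) U ~a]: least fixpoint, start Z0 = Sat(~a) = {s6}, add states in Sat(q & a) with every successor in Z. Already a fixed point.
Sat(A[(q & a) U ~a]) = {s6}
s6 ∈ Sat(A[(q & a) U ~a]) = {s6}, so the formula holds at s6.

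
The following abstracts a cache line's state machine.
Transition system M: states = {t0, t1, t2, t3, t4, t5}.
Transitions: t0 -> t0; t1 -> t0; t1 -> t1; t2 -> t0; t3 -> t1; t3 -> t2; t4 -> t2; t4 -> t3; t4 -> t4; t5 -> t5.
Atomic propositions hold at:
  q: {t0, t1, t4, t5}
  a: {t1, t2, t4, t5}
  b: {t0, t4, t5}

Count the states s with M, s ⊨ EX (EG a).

EG a: greatest fixpoint, start Z0 = {t1, t2, t4, t5}, keep only states in Sat with some successor in Z. Z1 = {t1, t4, t5}; fixed.
Sat(EG a) = {t1, t4, t5}
Sat(EX (EG a)) = {s : some successor in {t1, t4, t5}} = {t1, t3, t4, t5}
|Sat(EX (EG a))| = |{t1, t3, t4, t5}| = 4.

4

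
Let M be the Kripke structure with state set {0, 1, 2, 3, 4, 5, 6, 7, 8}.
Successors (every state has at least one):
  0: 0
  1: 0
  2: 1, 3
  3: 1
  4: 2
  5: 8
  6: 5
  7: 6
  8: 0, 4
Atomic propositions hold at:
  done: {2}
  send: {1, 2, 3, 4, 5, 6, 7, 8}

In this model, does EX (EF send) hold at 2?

EF send: least fixpoint, start Z0 = {1, 2, 3, 4, 5, 6, 7, 8}, add states with some successor in Z. Already a fixed point.
Sat(EF send) = {1, 2, 3, 4, 5, 6, 7, 8}
Sat(EX (EF send)) = {s : some successor in {1, 2, 3, 4, 5, 6, 7, 8}} = {2, 3, 4, 5, 6, 7, 8}
2 ∈ Sat(EX (EF send)) = {2, 3, 4, 5, 6, 7, 8}, so the formula holds at 2.

Yes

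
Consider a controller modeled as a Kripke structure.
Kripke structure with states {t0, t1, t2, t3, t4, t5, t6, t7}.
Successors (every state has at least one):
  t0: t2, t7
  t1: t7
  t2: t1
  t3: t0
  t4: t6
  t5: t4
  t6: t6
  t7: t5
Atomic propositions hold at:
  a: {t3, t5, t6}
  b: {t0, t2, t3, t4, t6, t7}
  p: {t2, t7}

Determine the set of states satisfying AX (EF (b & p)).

Sat(b & p) = {t2, t7}
EF (b & p): least fixpoint, start Z0 = {t2, t7}, add states with some successor in Z. Z1 = {t0, t1, t2, t7}; Z2 = {t0, t1, t2, t3, t7}; fixed.
Sat(EF (b & p)) = {t0, t1, t2, t3, t7}
Sat(AX (EF (b & p))) = {s : every successor in {t0, t1, t2, t3, t7}} = {t0, t1, t2, t3}

{t0, t1, t2, t3}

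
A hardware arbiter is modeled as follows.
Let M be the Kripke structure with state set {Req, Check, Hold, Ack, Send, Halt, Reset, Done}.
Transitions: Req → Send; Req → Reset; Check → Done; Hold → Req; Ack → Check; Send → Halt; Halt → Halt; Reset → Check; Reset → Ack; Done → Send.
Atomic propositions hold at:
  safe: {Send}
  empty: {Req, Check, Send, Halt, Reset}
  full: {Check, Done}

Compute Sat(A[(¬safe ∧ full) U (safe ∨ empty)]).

{Req, Check, Send, Halt, Reset, Done}

Sat(¬safe) = {Req, Check, Hold, Ack, Halt, Reset, Done}
Sat(¬safe ∧ full) = {Check, Done}
Sat(safe ∨ empty) = {Req, Check, Send, Halt, Reset}
A[(¬safe ∧ full) U (safe ∨ empty)]: least fixpoint, start Z0 = Sat((safe ∨ empty)) = {Req, Check, Send, Halt, Reset}, add states in Sat(¬safe ∧ full) with every successor in Z. Z1 = {Req, Check, Send, Halt, Reset, Done}; fixed.
Sat(A[(¬safe ∧ full) U (safe ∨ empty)]) = {Req, Check, Send, Halt, Reset, Done}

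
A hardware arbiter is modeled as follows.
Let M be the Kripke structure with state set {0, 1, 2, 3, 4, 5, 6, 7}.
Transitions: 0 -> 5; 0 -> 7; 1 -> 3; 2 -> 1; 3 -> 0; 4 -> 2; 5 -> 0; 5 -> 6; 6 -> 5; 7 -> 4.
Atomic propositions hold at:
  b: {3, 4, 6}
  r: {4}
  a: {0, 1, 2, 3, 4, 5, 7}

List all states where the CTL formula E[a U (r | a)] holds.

Sat(r | a) = {0, 1, 2, 3, 4, 5, 7}
E[a U (r | a)]: least fixpoint, start Z0 = Sat((r | a)) = {0, 1, 2, 3, 4, 5, 7}, add states in Sat(a) with some successor in Z. Already a fixed point.
Sat(E[a U (r | a)]) = {0, 1, 2, 3, 4, 5, 7}

{0, 1, 2, 3, 4, 5, 7}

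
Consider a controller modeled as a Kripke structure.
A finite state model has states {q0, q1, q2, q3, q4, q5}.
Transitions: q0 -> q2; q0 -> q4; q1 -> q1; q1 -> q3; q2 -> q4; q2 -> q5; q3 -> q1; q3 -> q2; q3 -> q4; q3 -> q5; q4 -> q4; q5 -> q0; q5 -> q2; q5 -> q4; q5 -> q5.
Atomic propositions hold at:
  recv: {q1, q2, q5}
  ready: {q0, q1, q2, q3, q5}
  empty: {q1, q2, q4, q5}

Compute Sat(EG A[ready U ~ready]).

Sat(~ready) = {q4}
A[ready U ~ready]: least fixpoint, start Z0 = Sat(~ready) = {q4}, add states in Sat(ready) with every successor in Z. Already a fixed point.
Sat(A[ready U ~ready]) = {q4}
EG A[ready U ~ready]: greatest fixpoint, start Z0 = {q4}, keep only states in Sat with some successor in Z. Already a fixed point.
Sat(EG A[ready U ~ready]) = {q4}

{q4}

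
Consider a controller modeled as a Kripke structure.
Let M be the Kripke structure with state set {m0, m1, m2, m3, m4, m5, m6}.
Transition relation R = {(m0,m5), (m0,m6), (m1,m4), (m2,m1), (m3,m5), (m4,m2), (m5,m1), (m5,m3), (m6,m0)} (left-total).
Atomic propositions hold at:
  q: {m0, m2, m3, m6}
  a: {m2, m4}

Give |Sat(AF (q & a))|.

Sat(q & a) = {m2}
AF (q & a): least fixpoint, start Z0 = {m2}, add states with every successor in Z. Z1 = {m2, m4}; Z2 = {m1, m2, m4}; fixed.
Sat(AF (q & a)) = {m1, m2, m4}
|Sat(AF (q & a))| = |{m1, m2, m4}| = 3.

3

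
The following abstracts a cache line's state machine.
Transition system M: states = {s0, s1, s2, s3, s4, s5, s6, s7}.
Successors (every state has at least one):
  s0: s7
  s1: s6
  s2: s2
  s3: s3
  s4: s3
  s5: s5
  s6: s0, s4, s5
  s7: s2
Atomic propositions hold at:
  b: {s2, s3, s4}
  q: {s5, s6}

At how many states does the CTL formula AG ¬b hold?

Sat(¬b) = {s0, s1, s5, s6, s7}
AG ¬b: greatest fixpoint, start Z0 = {s0, s1, s5, s6, s7}, keep only states in Sat with every successor in Z. Z1 = {s0, s1, s5}; Z2 = {s5}; fixed.
Sat(AG ¬b) = {s5}
|Sat(AG ¬b)| = |{s5}| = 1.

1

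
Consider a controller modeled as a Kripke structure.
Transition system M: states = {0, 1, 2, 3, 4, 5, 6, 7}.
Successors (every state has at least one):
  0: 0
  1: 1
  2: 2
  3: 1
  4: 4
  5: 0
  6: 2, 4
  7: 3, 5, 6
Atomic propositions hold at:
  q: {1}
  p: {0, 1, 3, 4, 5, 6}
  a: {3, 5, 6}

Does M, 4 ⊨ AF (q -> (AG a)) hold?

AG a: greatest fixpoint, start Z0 = {3, 5, 6}, keep only states in Sat with every successor in Z. Z1 = ∅; fixed.
Sat(AG a) = ∅
Sat(q -> (AG a)) = {0, 2, 3, 4, 5, 6, 7}
AF (q -> (AG a)): least fixpoint, start Z0 = {0, 2, 3, 4, 5, 6, 7}, add states with every successor in Z. Already a fixed point.
Sat(AF (q -> (AG a))) = {0, 2, 3, 4, 5, 6, 7}
4 ∈ Sat(AF (q -> (AG a))) = {0, 2, 3, 4, 5, 6, 7}, so the formula holds at 4.

Yes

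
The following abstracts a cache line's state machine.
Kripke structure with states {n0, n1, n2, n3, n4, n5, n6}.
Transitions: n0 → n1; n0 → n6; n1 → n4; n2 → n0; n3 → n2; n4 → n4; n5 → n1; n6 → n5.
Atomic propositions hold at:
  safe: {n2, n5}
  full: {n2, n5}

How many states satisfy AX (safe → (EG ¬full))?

Sat(¬full) = {n0, n1, n3, n4, n6}
EG ¬full: greatest fixpoint, start Z0 = {n0, n1, n3, n4, n6}, keep only states in Sat with some successor in Z. Z1 = {n0, n1, n4}; fixed.
Sat(EG ¬full) = {n0, n1, n4}
Sat(safe → (EG ¬full)) = {n0, n1, n3, n4, n6}
Sat(AX (safe → (EG ¬full))) = {s : every successor in {n0, n1, n3, n4, n6}} = {n0, n1, n2, n4, n5}
|Sat(AX (safe → (EG ¬full)))| = |{n0, n1, n2, n4, n5}| = 5.

5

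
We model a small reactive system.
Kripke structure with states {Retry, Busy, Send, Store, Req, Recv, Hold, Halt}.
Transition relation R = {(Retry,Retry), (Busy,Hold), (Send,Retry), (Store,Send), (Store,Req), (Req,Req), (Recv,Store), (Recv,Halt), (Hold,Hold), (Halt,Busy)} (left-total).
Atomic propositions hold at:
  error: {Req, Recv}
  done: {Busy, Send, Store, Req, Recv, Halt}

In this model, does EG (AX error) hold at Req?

Yes

Sat(AX error) = {s : every successor in {Req, Recv}} = {Req}
EG (AX error): greatest fixpoint, start Z0 = {Req}, keep only states in Sat with some successor in Z. Already a fixed point.
Sat(EG (AX error)) = {Req}
Req ∈ Sat(EG (AX error)) = {Req}, so the formula holds at Req.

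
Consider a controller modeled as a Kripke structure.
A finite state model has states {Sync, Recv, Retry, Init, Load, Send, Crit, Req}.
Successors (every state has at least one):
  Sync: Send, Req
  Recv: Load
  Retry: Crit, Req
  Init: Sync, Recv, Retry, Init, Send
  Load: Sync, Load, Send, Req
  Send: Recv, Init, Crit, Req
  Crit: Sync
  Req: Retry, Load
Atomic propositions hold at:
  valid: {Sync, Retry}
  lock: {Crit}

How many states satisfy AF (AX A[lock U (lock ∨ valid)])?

1

Sat(lock ∨ valid) = {Sync, Retry, Crit}
A[lock U (lock ∨ valid)]: least fixpoint, start Z0 = Sat((lock ∨ valid)) = {Sync, Retry, Crit}, add states in Sat(lock) with every successor in Z. Already a fixed point.
Sat(A[lock U (lock ∨ valid)]) = {Sync, Retry, Crit}
Sat(AX A[lock U (lock ∨ valid)]) = {s : every successor in {Sync, Retry, Crit}} = {Crit}
AF (AX A[lock U (lock ∨ valid)]): least fixpoint, start Z0 = {Crit}, add states with every successor in Z. Already a fixed point.
Sat(AF (AX A[lock U (lock ∨ valid)])) = {Crit}
|Sat(AF (AX A[lock U (lock ∨ valid)]))| = |{Crit}| = 1.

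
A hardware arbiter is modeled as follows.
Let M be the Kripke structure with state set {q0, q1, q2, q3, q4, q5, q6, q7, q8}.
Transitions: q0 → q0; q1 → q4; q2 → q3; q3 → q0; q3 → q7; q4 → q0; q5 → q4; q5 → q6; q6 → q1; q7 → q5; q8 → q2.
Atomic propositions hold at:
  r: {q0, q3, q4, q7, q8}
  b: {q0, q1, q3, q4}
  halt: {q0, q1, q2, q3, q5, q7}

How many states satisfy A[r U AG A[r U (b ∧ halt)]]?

3

Sat(b ∧ halt) = {q0, q1, q3}
A[r U (b ∧ halt)]: least fixpoint, start Z0 = Sat((b ∧ halt)) = {q0, q1, q3}, add states in Sat(r) with every successor in Z. Z1 = {q0, q1, q3, q4}; fixed.
Sat(A[r U (b ∧ halt)]) = {q0, q1, q3, q4}
AG A[r U (b ∧ halt)]: greatest fixpoint, start Z0 = {q0, q1, q3, q4}, keep only states in Sat with every successor in Z. Z1 = {q0, q1, q4}; fixed.
Sat(AG A[r U (b ∧ halt)]) = {q0, q1, q4}
A[r U AG A[r U (b ∧ halt)]]: least fixpoint, start Z0 = Sat(AG A[r U (b ∧ halt)]) = {q0, q1, q4}, add states in Sat(r) with every successor in Z. Already a fixed point.
Sat(A[r U AG A[r U (b ∧ halt)]]) = {q0, q1, q4}
|Sat(A[r U AG A[r U (b ∧ halt)]])| = |{q0, q1, q4}| = 3.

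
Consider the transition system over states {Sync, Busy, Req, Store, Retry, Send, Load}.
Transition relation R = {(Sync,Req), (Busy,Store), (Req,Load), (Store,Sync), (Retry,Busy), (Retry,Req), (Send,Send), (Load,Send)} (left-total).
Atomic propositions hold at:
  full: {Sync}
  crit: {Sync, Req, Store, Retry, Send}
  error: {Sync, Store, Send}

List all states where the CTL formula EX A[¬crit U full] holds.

Sat(¬crit) = {Busy, Load}
A[¬crit U full]: least fixpoint, start Z0 = Sat(full) = {Sync}, add states in Sat(¬crit) with every successor in Z. Already a fixed point.
Sat(A[¬crit U full]) = {Sync}
Sat(EX A[¬crit U full]) = {s : some successor in {Sync}} = {Store}

{Store}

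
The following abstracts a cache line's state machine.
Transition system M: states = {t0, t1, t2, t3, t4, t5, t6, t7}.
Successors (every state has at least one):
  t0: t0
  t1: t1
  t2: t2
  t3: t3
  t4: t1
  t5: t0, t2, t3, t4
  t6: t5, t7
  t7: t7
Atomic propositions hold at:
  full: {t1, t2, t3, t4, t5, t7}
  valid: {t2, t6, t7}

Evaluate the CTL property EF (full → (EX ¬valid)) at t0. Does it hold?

Sat(¬valid) = {t0, t1, t3, t4, t5}
Sat(EX ¬valid) = {s : some successor in {t0, t1, t3, t4, t5}} = {t0, t1, t3, t4, t5, t6}
Sat(full → (EX ¬valid)) = {t0, t1, t3, t4, t5, t6}
EF (full → (EX ¬valid)): least fixpoint, start Z0 = {t0, t1, t3, t4, t5, t6}, add states with some successor in Z. Already a fixed point.
Sat(EF (full → (EX ¬valid))) = {t0, t1, t3, t4, t5, t6}
t0 ∈ Sat(EF (full → (EX ¬valid))) = {t0, t1, t3, t4, t5, t6}, so the formula holds at t0.

Yes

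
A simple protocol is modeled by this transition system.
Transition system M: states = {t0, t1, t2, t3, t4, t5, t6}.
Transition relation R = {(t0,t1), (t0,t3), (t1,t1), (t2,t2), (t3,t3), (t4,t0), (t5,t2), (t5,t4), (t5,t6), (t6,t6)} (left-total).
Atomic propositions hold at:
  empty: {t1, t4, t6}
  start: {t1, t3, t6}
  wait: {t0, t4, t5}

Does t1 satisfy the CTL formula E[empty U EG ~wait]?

Yes

Sat(~wait) = {t1, t2, t3, t6}
EG ~wait: greatest fixpoint, start Z0 = {t1, t2, t3, t6}, keep only states in Sat with some successor in Z. Already a fixed point.
Sat(EG ~wait) = {t1, t2, t3, t6}
E[empty U EG ~wait]: least fixpoint, start Z0 = Sat(EG ~wait) = {t1, t2, t3, t6}, add states in Sat(empty) with some successor in Z. Already a fixed point.
Sat(E[empty U EG ~wait]) = {t1, t2, t3, t6}
t1 ∈ Sat(E[empty U EG ~wait]) = {t1, t2, t3, t6}, so the formula holds at t1.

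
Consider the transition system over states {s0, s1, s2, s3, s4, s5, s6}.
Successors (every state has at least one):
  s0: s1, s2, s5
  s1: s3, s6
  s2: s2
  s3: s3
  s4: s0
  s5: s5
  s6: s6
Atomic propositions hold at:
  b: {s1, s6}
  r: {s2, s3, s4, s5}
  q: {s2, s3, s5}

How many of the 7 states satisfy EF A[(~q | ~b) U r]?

Sat(~q) = {s0, s1, s4, s6}
Sat(~b) = {s0, s2, s3, s4, s5}
Sat(~q | ~b) = {s0, s1, s2, s3, s4, s5, s6}
A[(~q | ~b) U r]: least fixpoint, start Z0 = Sat(r) = {s2, s3, s4, s5}, add states in Sat(~q | ~b) with every successor in Z. Already a fixed point.
Sat(A[(~q | ~b) U r]) = {s2, s3, s4, s5}
EF A[(~q | ~b) U r]: least fixpoint, start Z0 = {s2, s3, s4, s5}, add states with some successor in Z. Z1 = {s0, s1, s2, s3, s4, s5}; fixed.
Sat(EF A[(~q | ~b) U r]) = {s0, s1, s2, s3, s4, s5}
|Sat(EF A[(~q | ~b) U r])| = |{s0, s1, s2, s3, s4, s5}| = 6.

6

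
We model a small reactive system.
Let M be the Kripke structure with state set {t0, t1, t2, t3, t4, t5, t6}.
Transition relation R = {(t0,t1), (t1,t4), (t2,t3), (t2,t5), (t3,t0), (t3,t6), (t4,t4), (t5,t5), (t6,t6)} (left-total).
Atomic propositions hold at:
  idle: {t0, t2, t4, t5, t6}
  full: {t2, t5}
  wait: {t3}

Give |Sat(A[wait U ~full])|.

Sat(~full) = {t0, t1, t3, t4, t6}
A[wait U ~full]: least fixpoint, start Z0 = Sat(~full) = {t0, t1, t3, t4, t6}, add states in Sat(wait) with every successor in Z. Already a fixed point.
Sat(A[wait U ~full]) = {t0, t1, t3, t4, t6}
|Sat(A[wait U ~full])| = |{t0, t1, t3, t4, t6}| = 5.

5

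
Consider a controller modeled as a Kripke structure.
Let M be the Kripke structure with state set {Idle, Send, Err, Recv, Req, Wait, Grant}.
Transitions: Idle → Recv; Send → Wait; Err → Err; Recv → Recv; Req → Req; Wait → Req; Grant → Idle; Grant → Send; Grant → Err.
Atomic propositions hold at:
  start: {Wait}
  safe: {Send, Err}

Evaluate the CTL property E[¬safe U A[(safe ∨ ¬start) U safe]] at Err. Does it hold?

Sat(¬safe) = {Idle, Recv, Req, Wait, Grant}
Sat(¬start) = {Idle, Send, Err, Recv, Req, Grant}
Sat(safe ∨ ¬start) = {Idle, Send, Err, Recv, Req, Grant}
A[(safe ∨ ¬start) U safe]: least fixpoint, start Z0 = Sat(safe) = {Send, Err}, add states in Sat(safe ∨ ¬start) with every successor in Z. Already a fixed point.
Sat(A[(safe ∨ ¬start) U safe]) = {Send, Err}
E[¬safe U A[(safe ∨ ¬start) U safe]]: least fixpoint, start Z0 = Sat(A[(safe ∨ ¬start) U safe]) = {Send, Err}, add states in Sat(¬safe) with some successor in Z. Z1 = {Send, Err, Grant}; fixed.
Sat(E[¬safe U A[(safe ∨ ¬start) U safe]]) = {Send, Err, Grant}
Err ∈ Sat(E[¬safe U A[(safe ∨ ¬start) U safe]]) = {Send, Err, Grant}, so the formula holds at Err.

Yes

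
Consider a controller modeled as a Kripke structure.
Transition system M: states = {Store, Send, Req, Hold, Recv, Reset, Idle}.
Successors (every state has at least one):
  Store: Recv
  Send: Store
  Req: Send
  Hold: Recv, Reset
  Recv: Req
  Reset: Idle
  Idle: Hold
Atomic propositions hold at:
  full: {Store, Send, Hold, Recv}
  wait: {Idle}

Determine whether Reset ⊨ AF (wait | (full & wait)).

Yes

Sat(full & wait) = ∅
Sat(wait | (full & wait)) = {Idle}
AF (wait | (full & wait)): least fixpoint, start Z0 = {Idle}, add states with every successor in Z. Z1 = {Reset, Idle}; fixed.
Sat(AF (wait | (full & wait))) = {Reset, Idle}
Reset ∈ Sat(AF (wait | (full & wait))) = {Reset, Idle}, so the formula holds at Reset.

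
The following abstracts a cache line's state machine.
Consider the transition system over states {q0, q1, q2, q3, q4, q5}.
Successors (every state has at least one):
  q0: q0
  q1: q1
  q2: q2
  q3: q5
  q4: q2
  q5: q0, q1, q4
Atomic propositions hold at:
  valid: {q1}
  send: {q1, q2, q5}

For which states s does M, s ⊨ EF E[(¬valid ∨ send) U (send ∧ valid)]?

{q1, q3, q5}

Sat(¬valid) = {q0, q2, q3, q4, q5}
Sat(¬valid ∨ send) = {q0, q1, q2, q3, q4, q5}
Sat(send ∧ valid) = {q1}
E[(¬valid ∨ send) U (send ∧ valid)]: least fixpoint, start Z0 = Sat((send ∧ valid)) = {q1}, add states in Sat(¬valid ∨ send) with some successor in Z. Z1 = {q1, q5}; Z2 = {q1, q3, q5}; fixed.
Sat(E[(¬valid ∨ send) U (send ∧ valid)]) = {q1, q3, q5}
EF E[(¬valid ∨ send) U (send ∧ valid)]: least fixpoint, start Z0 = {q1, q3, q5}, add states with some successor in Z. Already a fixed point.
Sat(EF E[(¬valid ∨ send) U (send ∧ valid)]) = {q1, q3, q5}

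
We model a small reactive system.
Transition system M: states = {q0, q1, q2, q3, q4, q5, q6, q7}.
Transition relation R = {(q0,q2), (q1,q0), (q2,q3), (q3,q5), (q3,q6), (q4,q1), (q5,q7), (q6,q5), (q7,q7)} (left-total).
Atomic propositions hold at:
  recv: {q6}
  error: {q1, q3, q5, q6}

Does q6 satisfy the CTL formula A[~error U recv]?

Sat(~error) = {q0, q2, q4, q7}
A[~error U recv]: least fixpoint, start Z0 = Sat(recv) = {q6}, add states in Sat(~error) with every successor in Z. Already a fixed point.
Sat(A[~error U recv]) = {q6}
q6 ∈ Sat(A[~error U recv]) = {q6}, so the formula holds at q6.

Yes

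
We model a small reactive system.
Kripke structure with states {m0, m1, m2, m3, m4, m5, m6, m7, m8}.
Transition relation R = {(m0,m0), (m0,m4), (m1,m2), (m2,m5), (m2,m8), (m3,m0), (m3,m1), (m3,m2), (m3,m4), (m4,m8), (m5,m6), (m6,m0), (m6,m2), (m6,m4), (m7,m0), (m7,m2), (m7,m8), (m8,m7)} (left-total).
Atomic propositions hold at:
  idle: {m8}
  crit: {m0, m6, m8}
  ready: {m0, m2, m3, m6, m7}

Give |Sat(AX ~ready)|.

2

Sat(~ready) = {m1, m4, m5, m8}
Sat(AX ~ready) = {s : every successor in {m1, m4, m5, m8}} = {m2, m4}
|Sat(AX ~ready)| = |{m2, m4}| = 2.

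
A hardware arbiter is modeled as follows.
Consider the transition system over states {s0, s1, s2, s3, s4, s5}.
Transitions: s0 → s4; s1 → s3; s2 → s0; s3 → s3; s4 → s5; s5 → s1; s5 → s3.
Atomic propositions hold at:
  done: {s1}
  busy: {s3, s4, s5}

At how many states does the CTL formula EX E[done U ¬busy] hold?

Sat(¬busy) = {s0, s1, s2}
E[done U ¬busy]: least fixpoint, start Z0 = Sat(¬busy) = {s0, s1, s2}, add states in Sat(done) with some successor in Z. Already a fixed point.
Sat(E[done U ¬busy]) = {s0, s1, s2}
Sat(EX E[done U ¬busy]) = {s : some successor in {s0, s1, s2}} = {s2, s5}
|Sat(EX E[done U ¬busy])| = |{s2, s5}| = 2.

2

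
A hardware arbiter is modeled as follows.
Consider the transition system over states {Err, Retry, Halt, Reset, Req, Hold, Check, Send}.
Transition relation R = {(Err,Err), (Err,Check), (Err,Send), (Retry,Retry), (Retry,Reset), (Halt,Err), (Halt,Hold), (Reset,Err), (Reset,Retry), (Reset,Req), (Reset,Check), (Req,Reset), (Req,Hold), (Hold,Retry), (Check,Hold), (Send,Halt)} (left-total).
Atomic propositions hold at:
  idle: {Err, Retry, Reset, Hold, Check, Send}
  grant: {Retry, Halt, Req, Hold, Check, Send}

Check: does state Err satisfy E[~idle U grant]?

No

Sat(~idle) = {Halt, Req}
E[~idle U grant]: least fixpoint, start Z0 = Sat(grant) = {Retry, Halt, Req, Hold, Check, Send}, add states in Sat(~idle) with some successor in Z. Already a fixed point.
Sat(E[~idle U grant]) = {Retry, Halt, Req, Hold, Check, Send}
Err ∉ Sat(E[~idle U grant]) = {Retry, Halt, Req, Hold, Check, Send}, so the formula does not hold at Err.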